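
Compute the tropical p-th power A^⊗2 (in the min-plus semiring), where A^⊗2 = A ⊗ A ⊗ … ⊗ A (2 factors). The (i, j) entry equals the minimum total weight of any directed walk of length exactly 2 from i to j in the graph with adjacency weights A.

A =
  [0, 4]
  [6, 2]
A^⊗2 =
  [0, 4]
  [6, 4]

Each entry (A^⊗2)_ij equals the minimum over all length-2 walks i = v_0 → v_1 → … → v_2 = j of Σ_t A[v_t][v_{t+1}]. For example, for (i, j) = (0, 1) we minimise over 2 possible intermediate vertex sequences; the minimum is 4, attained along the walk 0 → 0 → 1.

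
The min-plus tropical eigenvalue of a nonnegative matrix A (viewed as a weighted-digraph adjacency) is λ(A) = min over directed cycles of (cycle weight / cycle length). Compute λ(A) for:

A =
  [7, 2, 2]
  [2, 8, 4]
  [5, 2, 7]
λ(A) = 2

Enumerate directed cycles and compute their means (weight / length). Sample:
  cycle 0 → 0: weight = 7, length = 1, mean = 7/1 ≈ 7.000
  cycle 1 → 1: weight = 8, length = 1, mean = 8/1 ≈ 8.000
  cycle 2 → 2: weight = 7, length = 1, mean = 7/1 ≈ 7.000
  cycle 0 → 1 → 0: weight = 4, length = 2, mean = 4/2 ≈ 2.000
  cycle 0 → 2 → 0: weight = 7, length = 2, mean = 7/2 ≈ 3.500
  cycle 1 → 0 → 1: weight = 4, length = 2, mean = 4/2 ≈ 2.000
Minimum mean = 2.000, attained e.g. along the cycle 0 → 1 → 0 with weight 4 and length 2. So λ(A) = 4/2 = 2.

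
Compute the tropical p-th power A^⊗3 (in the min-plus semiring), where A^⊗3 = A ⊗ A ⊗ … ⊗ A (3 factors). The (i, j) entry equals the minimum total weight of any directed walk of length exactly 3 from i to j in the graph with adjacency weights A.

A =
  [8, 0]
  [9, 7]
A^⊗3 =
  [16, 9]
  [18, 16]

Each entry (A^⊗3)_ij equals the minimum over all length-3 walks i = v_0 → v_1 → … → v_3 = j of Σ_t A[v_t][v_{t+1}]. For example, for (i, j) = (0, 1) we minimise over 4 possible intermediate vertex sequences; the minimum is 9, attained along the walk 0 → 1 → 0 → 1.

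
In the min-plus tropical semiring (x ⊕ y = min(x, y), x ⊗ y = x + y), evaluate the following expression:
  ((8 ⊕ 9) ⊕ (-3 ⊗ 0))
((8 ⊕ 9) ⊕ (-3 ⊗ 0)) = -3

Expand innermost to outermost. Recall ⊕ takes the minimum of its arguments and ⊗ takes their sum. Working out the expression ((8 ⊕ 9) ⊕ (-3 ⊗ 0)) gives -3.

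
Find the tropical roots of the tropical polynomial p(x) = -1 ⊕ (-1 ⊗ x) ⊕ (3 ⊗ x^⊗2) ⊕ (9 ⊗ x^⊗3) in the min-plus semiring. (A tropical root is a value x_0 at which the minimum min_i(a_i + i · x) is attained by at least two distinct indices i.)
Roots: {-6, -4, 0}

Each tropical root is a break point of the lower envelope of the lines y = a_i + i · x (there are 4 lines, with slopes 0, 1, ..., 3). Only the lines that attain the minimum somewhere contribute to roots; other lines are dominated. Here the surviving (envelope) indices are i = 3, i = 2, i = 1, i = 0.
Intersections between consecutive envelope lines give the roots: for adjacent envelope indices i < j the intersection is x = (a_i − a_j) / (j − i). Reading off the sorted break points: {-6, -4, 0}.
Verification: at each break x_0, at least two indices attain the minimum of min_i(a_i + i · x_0).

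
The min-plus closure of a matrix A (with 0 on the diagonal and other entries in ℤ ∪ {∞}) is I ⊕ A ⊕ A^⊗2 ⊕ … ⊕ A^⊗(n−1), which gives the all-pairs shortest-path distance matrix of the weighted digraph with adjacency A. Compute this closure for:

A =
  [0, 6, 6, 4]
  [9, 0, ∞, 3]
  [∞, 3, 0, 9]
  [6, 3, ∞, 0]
Closure =
  [0, 6, 6, 4]
  [9, 0, 15, 3]
  [12, 3, 0, 6]
  [6, 3, 12, 0]

This is the Floyd-Warshall all-pairs shortest-path computation. For each intermediate vertex k = 0, 1, …, 3, update dist[i][j] ← min(dist[i][j], dist[i][k] + dist[k][j]). The final matrix gives, for each (i, j), the minimum total weight of any directed path from i to j (possibly empty when i = j).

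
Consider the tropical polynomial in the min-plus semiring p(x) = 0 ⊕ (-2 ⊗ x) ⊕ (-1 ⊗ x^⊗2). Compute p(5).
p(5) = 0

A tropical monomial a ⊗ x^⊗i evaluates to a + i · x. Evaluating each term at x = 5:
  Term 0 contributes 0 + 0 · 5 = 0
  Term 1 contributes -2 + 1 · 5 = 3
  Term 2 contributes -1 + 2 · 5 = 9
p(5) = ⊕ of these = min[0, 3, 9] = 0.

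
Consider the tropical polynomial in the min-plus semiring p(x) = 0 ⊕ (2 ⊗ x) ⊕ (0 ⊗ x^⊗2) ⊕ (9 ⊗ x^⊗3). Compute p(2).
p(2) = 0

A tropical monomial a ⊗ x^⊗i evaluates to a + i · x. Evaluating each term at x = 2:
  Term 0 contributes 0 + 0 · 2 = 0
  Term 1 contributes 2 + 1 · 2 = 4
  Term 2 contributes 0 + 2 · 2 = 4
  Term 3 contributes 9 + 3 · 2 = 15
p(2) = ⊕ of these = min[0, 4, 4, 15] = 0.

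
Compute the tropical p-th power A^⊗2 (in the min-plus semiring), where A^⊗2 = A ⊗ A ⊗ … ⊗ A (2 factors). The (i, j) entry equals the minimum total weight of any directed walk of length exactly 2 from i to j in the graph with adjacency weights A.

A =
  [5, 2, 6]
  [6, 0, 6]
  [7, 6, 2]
A^⊗2 =
  [8, 2, 8]
  [6, 0, 6]
  [9, 6, 4]

Each entry (A^⊗2)_ij equals the minimum over all length-2 walks i = v_0 → v_1 → … → v_2 = j of Σ_t A[v_t][v_{t+1}]. For example, for (i, j) = (0, 2) we minimise over 3 possible intermediate vertex sequences; the minimum is 8, attained along the walk 0 → 1 → 2.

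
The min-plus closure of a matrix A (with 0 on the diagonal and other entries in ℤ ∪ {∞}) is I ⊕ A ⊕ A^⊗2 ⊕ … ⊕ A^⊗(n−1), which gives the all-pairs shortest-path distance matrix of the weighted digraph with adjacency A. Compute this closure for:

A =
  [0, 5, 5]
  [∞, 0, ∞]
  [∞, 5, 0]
Closure =
  [0, 5, 5]
  [∞, 0, ∞]
  [∞, 5, 0]

This is the Floyd-Warshall all-pairs shortest-path computation. For each intermediate vertex k = 0, 1, …, 2, update dist[i][j] ← min(dist[i][j], dist[i][k] + dist[k][j]). The final matrix gives, for each (i, j), the minimum total weight of any directed path from i to j (possibly empty when i = j).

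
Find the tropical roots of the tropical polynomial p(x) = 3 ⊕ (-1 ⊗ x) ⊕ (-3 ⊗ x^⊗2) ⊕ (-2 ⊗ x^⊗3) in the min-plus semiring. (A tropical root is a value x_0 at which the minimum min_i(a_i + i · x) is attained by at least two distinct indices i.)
Roots: {-1, 2, 4}

Each tropical root is a break point of the lower envelope of the lines y = a_i + i · x (there are 4 lines, with slopes 0, 1, ..., 3). Only the lines that attain the minimum somewhere contribute to roots; other lines are dominated. Here the surviving (envelope) indices are i = 3, i = 2, i = 1, i = 0.
Intersections between consecutive envelope lines give the roots: for adjacent envelope indices i < j the intersection is x = (a_i − a_j) / (j − i). Reading off the sorted break points: {-1, 2, 4}.
Verification: at each break x_0, at least two indices attain the minimum of min_i(a_i + i · x_0).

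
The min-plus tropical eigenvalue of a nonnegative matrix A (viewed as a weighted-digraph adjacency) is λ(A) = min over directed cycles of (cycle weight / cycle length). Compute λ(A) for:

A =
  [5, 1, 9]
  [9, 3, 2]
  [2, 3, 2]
λ(A) = 5/3

Enumerate directed cycles and compute their means (weight / length). Sample:
  cycle 0 → 0: weight = 5, length = 1, mean = 5/1 ≈ 5.000
  cycle 1 → 1: weight = 3, length = 1, mean = 3/1 ≈ 3.000
  cycle 2 → 2: weight = 2, length = 1, mean = 2/1 ≈ 2.000
  cycle 0 → 1 → 0: weight = 10, length = 2, mean = 10/2 ≈ 5.000
  cycle 0 → 2 → 0: weight = 11, length = 2, mean = 11/2 ≈ 5.500
  cycle 1 → 0 → 1: weight = 10, length = 2, mean = 10/2 ≈ 5.000
Minimum mean = 1.667, attained e.g. along the cycle 0 → 1 → 2 → 0 with weight 5 and length 3. So λ(A) = 5/3 = 5/3.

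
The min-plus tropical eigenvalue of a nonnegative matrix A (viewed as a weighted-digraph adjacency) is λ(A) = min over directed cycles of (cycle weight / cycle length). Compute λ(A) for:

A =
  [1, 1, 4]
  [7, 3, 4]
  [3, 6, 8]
λ(A) = 1

Enumerate directed cycles and compute their means (weight / length). Sample:
  cycle 0 → 0: weight = 1, length = 1, mean = 1/1 ≈ 1.000
  cycle 1 → 1: weight = 3, length = 1, mean = 3/1 ≈ 3.000
  cycle 2 → 2: weight = 8, length = 1, mean = 8/1 ≈ 8.000
  cycle 0 → 1 → 0: weight = 8, length = 2, mean = 8/2 ≈ 4.000
  cycle 0 → 2 → 0: weight = 7, length = 2, mean = 7/2 ≈ 3.500
  cycle 1 → 0 → 1: weight = 8, length = 2, mean = 8/2 ≈ 4.000
Minimum mean = 1.000, attained e.g. along the cycle 0 → 0 with weight 1 and length 1. So λ(A) = 1/1 = 1.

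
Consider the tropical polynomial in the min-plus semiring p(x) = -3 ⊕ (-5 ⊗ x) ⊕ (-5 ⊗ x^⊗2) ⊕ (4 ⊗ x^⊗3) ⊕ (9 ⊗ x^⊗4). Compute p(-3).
p(-3) = -11

A tropical monomial a ⊗ x^⊗i evaluates to a + i · x. Evaluating each term at x = -3:
  Term 0 contributes -3 + 0 · -3 = -3
  Term 1 contributes -5 + 1 · -3 = -8
  Term 2 contributes -5 + 2 · -3 = -11
  Term 3 contributes 4 + 3 · -3 = -5
  Term 4 contributes 9 + 4 · -3 = -3
p(-3) = ⊕ of these = min[-3, -8, -11, -5, -3] = -11.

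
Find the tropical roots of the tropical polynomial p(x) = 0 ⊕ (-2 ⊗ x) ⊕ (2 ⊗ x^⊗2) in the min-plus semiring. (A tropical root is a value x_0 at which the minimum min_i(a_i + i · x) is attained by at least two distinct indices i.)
Roots: {-4, 2}

Each tropical root is a break point of the lower envelope of the lines y = a_i + i · x (there are 3 lines, with slopes 0, 1, ..., 2). Only the lines that attain the minimum somewhere contribute to roots; other lines are dominated. Here the surviving (envelope) indices are i = 2, i = 1, i = 0.
Intersections between consecutive envelope lines give the roots: for adjacent envelope indices i < j the intersection is x = (a_i − a_j) / (j − i). Reading off the sorted break points: {-4, 2}.
Verification: at each break x_0, at least two indices attain the minimum of min_i(a_i + i · x_0).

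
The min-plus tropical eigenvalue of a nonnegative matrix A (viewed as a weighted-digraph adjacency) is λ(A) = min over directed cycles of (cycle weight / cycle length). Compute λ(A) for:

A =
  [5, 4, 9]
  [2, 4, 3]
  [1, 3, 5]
λ(A) = 8/3

Enumerate directed cycles and compute their means (weight / length). Sample:
  cycle 0 → 0: weight = 5, length = 1, mean = 5/1 ≈ 5.000
  cycle 1 → 1: weight = 4, length = 1, mean = 4/1 ≈ 4.000
  cycle 2 → 2: weight = 5, length = 1, mean = 5/1 ≈ 5.000
  cycle 0 → 1 → 0: weight = 6, length = 2, mean = 6/2 ≈ 3.000
  cycle 0 → 2 → 0: weight = 10, length = 2, mean = 10/2 ≈ 5.000
  cycle 1 → 0 → 1: weight = 6, length = 2, mean = 6/2 ≈ 3.000
Minimum mean = 2.667, attained e.g. along the cycle 0 → 1 → 2 → 0 with weight 8 and length 3. So λ(A) = 8/3 = 8/3.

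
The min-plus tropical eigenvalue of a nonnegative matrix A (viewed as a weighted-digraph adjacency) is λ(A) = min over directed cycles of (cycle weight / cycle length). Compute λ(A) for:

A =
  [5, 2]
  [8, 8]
λ(A) = 5

Enumerate directed cycles and compute their means (weight / length). Sample:
  cycle 0 → 0: weight = 5, length = 1, mean = 5/1 ≈ 5.000
  cycle 1 → 1: weight = 8, length = 1, mean = 8/1 ≈ 8.000
  cycle 0 → 1 → 0: weight = 10, length = 2, mean = 10/2 ≈ 5.000
  cycle 1 → 0 → 1: weight = 10, length = 2, mean = 10/2 ≈ 5.000
Minimum mean = 5.000, attained e.g. along the cycle 0 → 0 with weight 5 and length 1. So λ(A) = 5/1 = 5.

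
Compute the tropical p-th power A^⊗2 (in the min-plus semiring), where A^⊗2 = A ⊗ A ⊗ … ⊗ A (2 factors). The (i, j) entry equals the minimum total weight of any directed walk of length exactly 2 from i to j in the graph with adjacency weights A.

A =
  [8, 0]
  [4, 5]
A^⊗2 =
  [4, 5]
  [9, 4]

Each entry (A^⊗2)_ij equals the minimum over all length-2 walks i = v_0 → v_1 → … → v_2 = j of Σ_t A[v_t][v_{t+1}]. For example, for (i, j) = (0, 1) we minimise over 2 possible intermediate vertex sequences; the minimum is 5, attained along the walk 0 → 1 → 1.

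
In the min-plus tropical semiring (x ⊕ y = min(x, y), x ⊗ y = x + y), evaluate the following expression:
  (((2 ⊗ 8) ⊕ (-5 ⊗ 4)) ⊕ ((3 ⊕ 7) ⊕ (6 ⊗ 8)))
(((2 ⊗ 8) ⊕ (-5 ⊗ 4)) ⊕ ((3 ⊕ 7) ⊕ (6 ⊗ 8))) = -1

Expand innermost to outermost. Recall ⊕ takes the minimum of its arguments and ⊗ takes their sum. Working out the expression (((2 ⊗ 8) ⊕ (-5 ⊗ 4)) ⊕ ((3 ⊕ 7) ⊕ (6 ⊗ 8))) gives -1.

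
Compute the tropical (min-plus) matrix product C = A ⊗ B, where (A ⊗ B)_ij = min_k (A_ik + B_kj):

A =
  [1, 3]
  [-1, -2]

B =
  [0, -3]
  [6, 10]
A ⊗ B =
  [1, -2]
  [-1, -4]

Apply the min-plus product entry-by-entry:
  C[0][0] = min over k of (A[0][0] + B[0][0] = 1 + 0 = 1, A[0][1] + B[1][0] = 3 + 6 = 9) = 1 (attained at k = 0)
  C[0][1] = min over k of (A[0][0] + B[0][1] = 1 + -3 = -2, A[0][1] + B[1][1] = 3 + 10 = 13) = -2 (attained at k = 0)
  C[1][0] = min over k of (A[1][0] + B[0][0] = -1 + 0 = -1, A[1][1] + B[1][0] = -2 + 6 = 4) = -1 (attained at k = 0)
  C[1][1] = min over k of (A[1][0] + B[0][1] = -1 + -3 = -4, A[1][1] + B[1][1] = -2 + 10 = 8) = -4 (attained at k = 0)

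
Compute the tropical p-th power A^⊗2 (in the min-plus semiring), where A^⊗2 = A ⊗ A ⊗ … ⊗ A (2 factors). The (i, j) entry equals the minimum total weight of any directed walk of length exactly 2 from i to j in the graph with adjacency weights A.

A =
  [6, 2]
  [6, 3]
A^⊗2 =
  [8, 5]
  [9, 6]

Each entry (A^⊗2)_ij equals the minimum over all length-2 walks i = v_0 → v_1 → … → v_2 = j of Σ_t A[v_t][v_{t+1}]. For example, for (i, j) = (0, 1) we minimise over 2 possible intermediate vertex sequences; the minimum is 5, attained along the walk 0 → 1 → 1.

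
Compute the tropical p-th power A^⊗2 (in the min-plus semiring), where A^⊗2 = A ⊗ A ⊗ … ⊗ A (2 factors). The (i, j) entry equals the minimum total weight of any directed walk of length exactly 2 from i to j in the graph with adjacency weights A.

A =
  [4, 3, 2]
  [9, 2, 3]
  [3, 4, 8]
A^⊗2 =
  [5, 5, 6]
  [6, 4, 5]
  [7, 6, 5]

Each entry (A^⊗2)_ij equals the minimum over all length-2 walks i = v_0 → v_1 → … → v_2 = j of Σ_t A[v_t][v_{t+1}]. For example, for (i, j) = (0, 2) we minimise over 3 possible intermediate vertex sequences; the minimum is 6, attained along the walk 0 → 0 → 2.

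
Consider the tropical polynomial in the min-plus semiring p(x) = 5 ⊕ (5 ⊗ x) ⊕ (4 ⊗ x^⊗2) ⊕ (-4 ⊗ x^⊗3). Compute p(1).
p(1) = -1

A tropical monomial a ⊗ x^⊗i evaluates to a + i · x. Evaluating each term at x = 1:
  Term 0 contributes 5 + 0 · 1 = 5
  Term 1 contributes 5 + 1 · 1 = 6
  Term 2 contributes 4 + 2 · 1 = 6
  Term 3 contributes -4 + 3 · 1 = -1
p(1) = ⊕ of these = min[5, 6, 6, -1] = -1.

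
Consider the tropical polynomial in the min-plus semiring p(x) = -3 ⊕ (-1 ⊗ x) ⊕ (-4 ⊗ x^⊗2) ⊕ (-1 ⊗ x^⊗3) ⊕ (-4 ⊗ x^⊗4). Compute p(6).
p(6) = -3

A tropical monomial a ⊗ x^⊗i evaluates to a + i · x. Evaluating each term at x = 6:
  Term 0 contributes -3 + 0 · 6 = -3
  Term 1 contributes -1 + 1 · 6 = 5
  Term 2 contributes -4 + 2 · 6 = 8
  Term 3 contributes -1 + 3 · 6 = 17
  Term 4 contributes -4 + 4 · 6 = 20
p(6) = ⊕ of these = min[-3, 5, 8, 17, 20] = -3.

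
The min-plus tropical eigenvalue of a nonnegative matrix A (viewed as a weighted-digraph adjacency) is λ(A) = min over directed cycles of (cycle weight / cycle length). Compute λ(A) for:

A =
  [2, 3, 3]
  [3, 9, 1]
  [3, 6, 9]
λ(A) = 2

Enumerate directed cycles and compute their means (weight / length). Sample:
  cycle 0 → 0: weight = 2, length = 1, mean = 2/1 ≈ 2.000
  cycle 1 → 1: weight = 9, length = 1, mean = 9/1 ≈ 9.000
  cycle 2 → 2: weight = 9, length = 1, mean = 9/1 ≈ 9.000
  cycle 0 → 1 → 0: weight = 6, length = 2, mean = 6/2 ≈ 3.000
  cycle 0 → 2 → 0: weight = 6, length = 2, mean = 6/2 ≈ 3.000
  cycle 1 → 0 → 1: weight = 6, length = 2, mean = 6/2 ≈ 3.000
Minimum mean = 2.000, attained e.g. along the cycle 0 → 0 with weight 2 and length 1. So λ(A) = 2/1 = 2.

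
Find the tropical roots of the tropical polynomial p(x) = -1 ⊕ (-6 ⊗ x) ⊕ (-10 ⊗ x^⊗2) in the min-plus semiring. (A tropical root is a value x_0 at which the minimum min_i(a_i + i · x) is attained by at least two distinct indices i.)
Roots: {4, 5}

Each tropical root is a break point of the lower envelope of the lines y = a_i + i · x (there are 3 lines, with slopes 0, 1, ..., 2). Only the lines that attain the minimum somewhere contribute to roots; other lines are dominated. Here the surviving (envelope) indices are i = 2, i = 1, i = 0.
Intersections between consecutive envelope lines give the roots: for adjacent envelope indices i < j the intersection is x = (a_i − a_j) / (j − i). Reading off the sorted break points: {4, 5}.
Verification: at each break x_0, at least two indices attain the minimum of min_i(a_i + i · x_0).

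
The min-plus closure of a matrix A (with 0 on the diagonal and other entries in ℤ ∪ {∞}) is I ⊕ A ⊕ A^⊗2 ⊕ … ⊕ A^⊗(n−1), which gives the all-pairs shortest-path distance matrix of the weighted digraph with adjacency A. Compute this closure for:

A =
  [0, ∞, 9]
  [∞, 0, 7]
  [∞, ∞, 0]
Closure =
  [0, ∞, 9]
  [∞, 0, 7]
  [∞, ∞, 0]

This is the Floyd-Warshall all-pairs shortest-path computation. For each intermediate vertex k = 0, 1, …, 2, update dist[i][j] ← min(dist[i][j], dist[i][k] + dist[k][j]). The final matrix gives, for each (i, j), the minimum total weight of any directed path from i to j (possibly empty when i = j).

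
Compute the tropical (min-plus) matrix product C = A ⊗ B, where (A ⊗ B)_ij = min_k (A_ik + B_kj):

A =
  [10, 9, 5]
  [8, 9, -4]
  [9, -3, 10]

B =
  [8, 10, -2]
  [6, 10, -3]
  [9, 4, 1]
A ⊗ B =
  [14, 9, 6]
  [5, 0, -3]
  [3, 7, -6]

Apply the min-plus product entry-by-entry:
  C[0][0] = min over k of (A[0][0] + B[0][0] = 10 + 8 = 18, A[0][1] + B[1][0] = 9 + 6 = 15, A[0][2] + B[2][0] = 5 + 9 = 14) = 14 (attained at k = 2)
  C[0][1] = min over k of (A[0][0] + B[0][1] = 10 + 10 = 20, A[0][1] + B[1][1] = 9 + 10 = 19, A[0][2] + B[2][1] = 5 + 4 = 9) = 9 (attained at k = 2)
  C[0][2] = min over k of (A[0][0] + B[0][2] = 10 + -2 = 8, A[0][1] + B[1][2] = 9 + -3 = 6, A[0][2] + B[2][2] = 5 + 1 = 6) = 6 (attained at k = 1)
  C[1][0] = min over k of (A[1][0] + B[0][0] = 8 + 8 = 16, A[1][1] + B[1][0] = 9 + 6 = 15, A[1][2] + B[2][0] = -4 + 9 = 5) = 5 (attained at k = 2)
  C[1][1] = min over k of (A[1][0] + B[0][1] = 8 + 10 = 18, A[1][1] + B[1][1] = 9 + 10 = 19, A[1][2] + B[2][1] = -4 + 4 = 0) = 0 (attained at k = 2)
  C[1][2] = min over k of (A[1][0] + B[0][2] = 8 + -2 = 6, A[1][1] + B[1][2] = 9 + -3 = 6, A[1][2] + B[2][2] = -4 + 1 = -3) = -3 (attained at k = 2)
  C[2][0] = min over k of (A[2][0] + B[0][0] = 9 + 8 = 17, A[2][1] + B[1][0] = -3 + 6 = 3, A[2][2] + B[2][0] = 10 + 9 = 19) = 3 (attained at k = 1)
  C[2][1] = min over k of (A[2][0] + B[0][1] = 9 + 10 = 19, A[2][1] + B[1][1] = -3 + 10 = 7, A[2][2] + B[2][1] = 10 + 4 = 14) = 7 (attained at k = 1)
  C[2][2] = min over k of (A[2][0] + B[0][2] = 9 + -2 = 7, A[2][1] + B[1][2] = -3 + -3 = -6, A[2][2] + B[2][2] = 10 + 1 = 11) = -6 (attained at k = 1)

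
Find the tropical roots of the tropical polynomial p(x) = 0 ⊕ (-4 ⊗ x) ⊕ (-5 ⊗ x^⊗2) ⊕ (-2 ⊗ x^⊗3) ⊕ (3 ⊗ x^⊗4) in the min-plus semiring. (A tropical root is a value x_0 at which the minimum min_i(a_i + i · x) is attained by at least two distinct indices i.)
Roots: {-5, -3, 1, 4}

Each tropical root is a break point of the lower envelope of the lines y = a_i + i · x (there are 5 lines, with slopes 0, 1, ..., 4). Only the lines that attain the minimum somewhere contribute to roots; other lines are dominated. Here the surviving (envelope) indices are i = 4, i = 3, i = 2, i = 1, i = 0.
Intersections between consecutive envelope lines give the roots: for adjacent envelope indices i < j the intersection is x = (a_i − a_j) / (j − i). Reading off the sorted break points: {-5, -3, 1, 4}.
Verification: at each break x_0, at least two indices attain the minimum of min_i(a_i + i · x_0).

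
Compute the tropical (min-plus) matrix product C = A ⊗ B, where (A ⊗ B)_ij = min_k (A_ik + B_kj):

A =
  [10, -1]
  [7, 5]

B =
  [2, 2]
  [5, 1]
A ⊗ B =
  [4, 0]
  [9, 6]

Apply the min-plus product entry-by-entry:
  C[0][0] = min over k of (A[0][0] + B[0][0] = 10 + 2 = 12, A[0][1] + B[1][0] = -1 + 5 = 4) = 4 (attained at k = 1)
  C[0][1] = min over k of (A[0][0] + B[0][1] = 10 + 2 = 12, A[0][1] + B[1][1] = -1 + 1 = 0) = 0 (attained at k = 1)
  C[1][0] = min over k of (A[1][0] + B[0][0] = 7 + 2 = 9, A[1][1] + B[1][0] = 5 + 5 = 10) = 9 (attained at k = 0)
  C[1][1] = min over k of (A[1][0] + B[0][1] = 7 + 2 = 9, A[1][1] + B[1][1] = 5 + 1 = 6) = 6 (attained at k = 1)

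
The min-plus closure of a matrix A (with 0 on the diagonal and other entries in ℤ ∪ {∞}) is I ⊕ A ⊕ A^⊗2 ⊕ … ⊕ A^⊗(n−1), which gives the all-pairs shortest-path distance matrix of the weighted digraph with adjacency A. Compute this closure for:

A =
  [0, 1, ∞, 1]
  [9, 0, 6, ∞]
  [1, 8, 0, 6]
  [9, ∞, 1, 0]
Closure =
  [0, 1, 2, 1]
  [7, 0, 6, 8]
  [1, 2, 0, 2]
  [2, 3, 1, 0]

This is the Floyd-Warshall all-pairs shortest-path computation. For each intermediate vertex k = 0, 1, …, 3, update dist[i][j] ← min(dist[i][j], dist[i][k] + dist[k][j]). The final matrix gives, for each (i, j), the minimum total weight of any directed path from i to j (possibly empty when i = j).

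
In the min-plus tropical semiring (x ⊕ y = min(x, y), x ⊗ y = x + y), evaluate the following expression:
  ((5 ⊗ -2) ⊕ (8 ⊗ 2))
((5 ⊗ -2) ⊕ (8 ⊗ 2)) = 3

Expand innermost to outermost. Recall ⊕ takes the minimum of its arguments and ⊗ takes their sum. Working out the expression ((5 ⊗ -2) ⊕ (8 ⊗ 2)) gives 3.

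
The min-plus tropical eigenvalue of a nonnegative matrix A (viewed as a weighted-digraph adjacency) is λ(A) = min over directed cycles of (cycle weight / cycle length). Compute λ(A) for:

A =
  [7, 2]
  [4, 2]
λ(A) = 2

Enumerate directed cycles and compute their means (weight / length). Sample:
  cycle 0 → 0: weight = 7, length = 1, mean = 7/1 ≈ 7.000
  cycle 1 → 1: weight = 2, length = 1, mean = 2/1 ≈ 2.000
  cycle 0 → 1 → 0: weight = 6, length = 2, mean = 6/2 ≈ 3.000
  cycle 1 → 0 → 1: weight = 6, length = 2, mean = 6/2 ≈ 3.000
Minimum mean = 2.000, attained e.g. along the cycle 1 → 1 with weight 2 and length 1. So λ(A) = 2/1 = 2.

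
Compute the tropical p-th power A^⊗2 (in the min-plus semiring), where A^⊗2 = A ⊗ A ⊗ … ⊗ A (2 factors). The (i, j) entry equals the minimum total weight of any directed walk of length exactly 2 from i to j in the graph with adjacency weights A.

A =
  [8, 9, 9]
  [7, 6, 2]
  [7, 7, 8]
A^⊗2 =
  [16, 15, 11]
  [9, 9, 8]
  [14, 13, 9]

Each entry (A^⊗2)_ij equals the minimum over all length-2 walks i = v_0 → v_1 → … → v_2 = j of Σ_t A[v_t][v_{t+1}]. For example, for (i, j) = (0, 2) we minimise over 3 possible intermediate vertex sequences; the minimum is 11, attained along the walk 0 → 1 → 2.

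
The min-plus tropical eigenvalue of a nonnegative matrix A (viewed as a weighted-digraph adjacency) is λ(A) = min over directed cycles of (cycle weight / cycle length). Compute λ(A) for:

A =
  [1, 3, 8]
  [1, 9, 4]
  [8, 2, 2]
λ(A) = 1

Enumerate directed cycles and compute their means (weight / length). Sample:
  cycle 0 → 0: weight = 1, length = 1, mean = 1/1 ≈ 1.000
  cycle 1 → 1: weight = 9, length = 1, mean = 9/1 ≈ 9.000
  cycle 2 → 2: weight = 2, length = 1, mean = 2/1 ≈ 2.000
  cycle 0 → 1 → 0: weight = 4, length = 2, mean = 4/2 ≈ 2.000
  cycle 0 → 2 → 0: weight = 16, length = 2, mean = 16/2 ≈ 8.000
  cycle 1 → 0 → 1: weight = 4, length = 2, mean = 4/2 ≈ 2.000
Minimum mean = 1.000, attained e.g. along the cycle 0 → 0 with weight 1 and length 1. So λ(A) = 1/1 = 1.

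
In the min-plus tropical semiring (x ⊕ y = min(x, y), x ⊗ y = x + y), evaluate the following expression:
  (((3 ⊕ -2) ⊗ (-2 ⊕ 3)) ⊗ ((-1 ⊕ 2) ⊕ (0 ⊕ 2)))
(((3 ⊕ -2) ⊗ (-2 ⊕ 3)) ⊗ ((-1 ⊕ 2) ⊕ (0 ⊕ 2))) = -5

Expand innermost to outermost. Recall ⊕ takes the minimum of its arguments and ⊗ takes their sum. Working out the expression (((3 ⊕ -2) ⊗ (-2 ⊕ 3)) ⊗ ((-1 ⊕ 2) ⊕ (0 ⊕ 2))) gives -5.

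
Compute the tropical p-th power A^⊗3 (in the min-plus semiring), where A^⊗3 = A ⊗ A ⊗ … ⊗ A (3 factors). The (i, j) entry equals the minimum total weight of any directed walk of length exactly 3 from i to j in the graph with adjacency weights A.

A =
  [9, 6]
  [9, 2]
A^⊗3 =
  [17, 10]
  [13, 6]

Each entry (A^⊗3)_ij equals the minimum over all length-3 walks i = v_0 → v_1 → … → v_3 = j of Σ_t A[v_t][v_{t+1}]. For example, for (i, j) = (0, 1) we minimise over 4 possible intermediate vertex sequences; the minimum is 10, attained along the walk 0 → 1 → 1 → 1.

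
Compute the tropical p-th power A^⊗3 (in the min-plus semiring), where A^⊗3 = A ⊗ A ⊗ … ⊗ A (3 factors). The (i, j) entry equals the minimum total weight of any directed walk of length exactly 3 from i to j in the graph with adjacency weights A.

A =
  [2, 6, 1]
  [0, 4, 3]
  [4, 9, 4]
A^⊗3 =
  [6, 10, 5]
  [4, 8, 3]
  [8, 12, 7]

Each entry (A^⊗3)_ij equals the minimum over all length-3 walks i = v_0 → v_1 → … → v_3 = j of Σ_t A[v_t][v_{t+1}]. For example, for (i, j) = (0, 2) we minimise over 9 possible intermediate vertex sequences; the minimum is 5, attained along the walk 0 → 0 → 0 → 2.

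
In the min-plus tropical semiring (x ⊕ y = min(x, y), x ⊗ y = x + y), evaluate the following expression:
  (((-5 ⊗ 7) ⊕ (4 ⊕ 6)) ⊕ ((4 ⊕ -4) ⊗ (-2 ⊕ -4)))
(((-5 ⊗ 7) ⊕ (4 ⊕ 6)) ⊕ ((4 ⊕ -4) ⊗ (-2 ⊕ -4))) = -8

Expand innermost to outermost. Recall ⊕ takes the minimum of its arguments and ⊗ takes their sum. Working out the expression (((-5 ⊗ 7) ⊕ (4 ⊕ 6)) ⊕ ((4 ⊕ -4) ⊗ (-2 ⊕ -4))) gives -8.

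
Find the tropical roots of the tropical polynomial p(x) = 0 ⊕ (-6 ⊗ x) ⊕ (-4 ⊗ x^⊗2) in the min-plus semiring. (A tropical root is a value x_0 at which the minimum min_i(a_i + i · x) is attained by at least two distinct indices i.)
Roots: {-2, 6}

Each tropical root is a break point of the lower envelope of the lines y = a_i + i · x (there are 3 lines, with slopes 0, 1, ..., 2). Only the lines that attain the minimum somewhere contribute to roots; other lines are dominated. Here the surviving (envelope) indices are i = 2, i = 1, i = 0.
Intersections between consecutive envelope lines give the roots: for adjacent envelope indices i < j the intersection is x = (a_i − a_j) / (j − i). Reading off the sorted break points: {-2, 6}.
Verification: at each break x_0, at least two indices attain the minimum of min_i(a_i + i · x_0).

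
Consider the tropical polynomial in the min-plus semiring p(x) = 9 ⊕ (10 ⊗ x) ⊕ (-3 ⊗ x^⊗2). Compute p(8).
p(8) = 9

A tropical monomial a ⊗ x^⊗i evaluates to a + i · x. Evaluating each term at x = 8:
  Term 0 contributes 9 + 0 · 8 = 9
  Term 1 contributes 10 + 1 · 8 = 18
  Term 2 contributes -3 + 2 · 8 = 13
p(8) = ⊕ of these = min[9, 18, 13] = 9.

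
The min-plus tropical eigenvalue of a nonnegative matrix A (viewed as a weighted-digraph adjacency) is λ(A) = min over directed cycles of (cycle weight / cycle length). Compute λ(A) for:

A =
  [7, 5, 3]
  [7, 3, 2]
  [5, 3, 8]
λ(A) = 5/2

Enumerate directed cycles and compute their means (weight / length). Sample:
  cycle 0 → 0: weight = 7, length = 1, mean = 7/1 ≈ 7.000
  cycle 1 → 1: weight = 3, length = 1, mean = 3/1 ≈ 3.000
  cycle 2 → 2: weight = 8, length = 1, mean = 8/1 ≈ 8.000
  cycle 0 → 1 → 0: weight = 12, length = 2, mean = 12/2 ≈ 6.000
  cycle 0 → 2 → 0: weight = 8, length = 2, mean = 8/2 ≈ 4.000
  cycle 1 → 0 → 1: weight = 12, length = 2, mean = 12/2 ≈ 6.000
Minimum mean = 2.500, attained e.g. along the cycle 1 → 2 → 1 with weight 5 and length 2. So λ(A) = 5/2 = 5/2.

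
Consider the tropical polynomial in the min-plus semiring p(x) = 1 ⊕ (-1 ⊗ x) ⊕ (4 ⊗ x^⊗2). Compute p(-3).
p(-3) = -4

A tropical monomial a ⊗ x^⊗i evaluates to a + i · x. Evaluating each term at x = -3:
  Term 0 contributes 1 + 0 · -3 = 1
  Term 1 contributes -1 + 1 · -3 = -4
  Term 2 contributes 4 + 2 · -3 = -2
p(-3) = ⊕ of these = min[1, -4, -2] = -4.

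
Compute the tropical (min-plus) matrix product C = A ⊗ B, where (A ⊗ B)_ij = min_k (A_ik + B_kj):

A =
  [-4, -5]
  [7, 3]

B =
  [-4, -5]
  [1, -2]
A ⊗ B =
  [-8, -9]
  [3, 1]

Apply the min-plus product entry-by-entry:
  C[0][0] = min over k of (A[0][0] + B[0][0] = -4 + -4 = -8, A[0][1] + B[1][0] = -5 + 1 = -4) = -8 (attained at k = 0)
  C[0][1] = min over k of (A[0][0] + B[0][1] = -4 + -5 = -9, A[0][1] + B[1][1] = -5 + -2 = -7) = -9 (attained at k = 0)
  C[1][0] = min over k of (A[1][0] + B[0][0] = 7 + -4 = 3, A[1][1] + B[1][0] = 3 + 1 = 4) = 3 (attained at k = 0)
  C[1][1] = min over k of (A[1][0] + B[0][1] = 7 + -5 = 2, A[1][1] + B[1][1] = 3 + -2 = 1) = 1 (attained at k = 1)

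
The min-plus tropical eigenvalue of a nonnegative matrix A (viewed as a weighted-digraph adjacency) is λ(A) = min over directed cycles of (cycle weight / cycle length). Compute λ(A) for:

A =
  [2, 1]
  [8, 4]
λ(A) = 2

Enumerate directed cycles and compute their means (weight / length). Sample:
  cycle 0 → 0: weight = 2, length = 1, mean = 2/1 ≈ 2.000
  cycle 1 → 1: weight = 4, length = 1, mean = 4/1 ≈ 4.000
  cycle 0 → 1 → 0: weight = 9, length = 2, mean = 9/2 ≈ 4.500
  cycle 1 → 0 → 1: weight = 9, length = 2, mean = 9/2 ≈ 4.500
Minimum mean = 2.000, attained e.g. along the cycle 0 → 0 with weight 2 and length 1. So λ(A) = 2/1 = 2.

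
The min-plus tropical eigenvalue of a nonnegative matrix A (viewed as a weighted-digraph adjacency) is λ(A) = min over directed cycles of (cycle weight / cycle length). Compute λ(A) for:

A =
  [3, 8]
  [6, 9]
λ(A) = 3

Enumerate directed cycles and compute their means (weight / length). Sample:
  cycle 0 → 0: weight = 3, length = 1, mean = 3/1 ≈ 3.000
  cycle 1 → 1: weight = 9, length = 1, mean = 9/1 ≈ 9.000
  cycle 0 → 1 → 0: weight = 14, length = 2, mean = 14/2 ≈ 7.000
  cycle 1 → 0 → 1: weight = 14, length = 2, mean = 14/2 ≈ 7.000
Minimum mean = 3.000, attained e.g. along the cycle 0 → 0 with weight 3 and length 1. So λ(A) = 3/1 = 3.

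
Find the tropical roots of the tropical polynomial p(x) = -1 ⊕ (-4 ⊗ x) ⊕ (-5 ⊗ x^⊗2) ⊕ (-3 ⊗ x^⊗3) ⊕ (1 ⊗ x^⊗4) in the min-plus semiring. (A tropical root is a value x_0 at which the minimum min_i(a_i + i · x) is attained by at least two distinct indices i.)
Roots: {-4, -2, 1, 3}

Each tropical root is a break point of the lower envelope of the lines y = a_i + i · x (there are 5 lines, with slopes 0, 1, ..., 4). Only the lines that attain the minimum somewhere contribute to roots; other lines are dominated. Here the surviving (envelope) indices are i = 4, i = 3, i = 2, i = 1, i = 0.
Intersections between consecutive envelope lines give the roots: for adjacent envelope indices i < j the intersection is x = (a_i − a_j) / (j − i). Reading off the sorted break points: {-4, -2, 1, 3}.
Verification: at each break x_0, at least two indices attain the minimum of min_i(a_i + i · x_0).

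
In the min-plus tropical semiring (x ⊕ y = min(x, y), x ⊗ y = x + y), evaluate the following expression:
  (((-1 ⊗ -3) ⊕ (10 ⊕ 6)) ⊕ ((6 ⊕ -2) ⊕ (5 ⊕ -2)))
(((-1 ⊗ -3) ⊕ (10 ⊕ 6)) ⊕ ((6 ⊕ -2) ⊕ (5 ⊕ -2))) = -4

Expand innermost to outermost. Recall ⊕ takes the minimum of its arguments and ⊗ takes their sum. Working out the expression (((-1 ⊗ -3) ⊕ (10 ⊕ 6)) ⊕ ((6 ⊕ -2) ⊕ (5 ⊕ -2))) gives -4.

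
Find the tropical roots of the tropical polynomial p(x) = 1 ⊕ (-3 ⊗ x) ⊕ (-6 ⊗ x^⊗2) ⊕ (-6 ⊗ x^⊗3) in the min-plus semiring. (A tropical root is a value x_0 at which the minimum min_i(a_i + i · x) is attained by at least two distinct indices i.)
Roots: {0, 3, 4}

Each tropical root is a break point of the lower envelope of the lines y = a_i + i · x (there are 4 lines, with slopes 0, 1, ..., 3). Only the lines that attain the minimum somewhere contribute to roots; other lines are dominated. Here the surviving (envelope) indices are i = 3, i = 2, i = 1, i = 0.
Intersections between consecutive envelope lines give the roots: for adjacent envelope indices i < j the intersection is x = (a_i − a_j) / (j − i). Reading off the sorted break points: {0, 3, 4}.
Verification: at each break x_0, at least two indices attain the minimum of min_i(a_i + i · x_0).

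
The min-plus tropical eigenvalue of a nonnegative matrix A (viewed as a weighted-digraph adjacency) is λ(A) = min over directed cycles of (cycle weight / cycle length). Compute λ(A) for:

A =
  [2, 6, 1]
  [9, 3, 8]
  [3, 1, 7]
λ(A) = 2

Enumerate directed cycles and compute their means (weight / length). Sample:
  cycle 0 → 0: weight = 2, length = 1, mean = 2/1 ≈ 2.000
  cycle 1 → 1: weight = 3, length = 1, mean = 3/1 ≈ 3.000
  cycle 2 → 2: weight = 7, length = 1, mean = 7/1 ≈ 7.000
  cycle 0 → 1 → 0: weight = 15, length = 2, mean = 15/2 ≈ 7.500
  cycle 0 → 2 → 0: weight = 4, length = 2, mean = 4/2 ≈ 2.000
  cycle 1 → 0 → 1: weight = 15, length = 2, mean = 15/2 ≈ 7.500
Minimum mean = 2.000, attained e.g. along the cycle 0 → 0 with weight 2 and length 1. So λ(A) = 2/1 = 2.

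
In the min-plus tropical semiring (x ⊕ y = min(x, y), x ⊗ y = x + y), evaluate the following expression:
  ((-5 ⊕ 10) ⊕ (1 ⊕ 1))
((-5 ⊕ 10) ⊕ (1 ⊕ 1)) = -5

Expand innermost to outermost. Recall ⊕ takes the minimum of its arguments and ⊗ takes their sum. Working out the expression ((-5 ⊕ 10) ⊕ (1 ⊕ 1)) gives -5.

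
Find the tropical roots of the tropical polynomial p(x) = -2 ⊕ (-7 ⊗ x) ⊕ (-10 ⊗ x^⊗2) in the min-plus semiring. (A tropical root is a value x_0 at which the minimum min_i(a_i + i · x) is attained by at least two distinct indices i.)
Roots: {3, 5}

Each tropical root is a break point of the lower envelope of the lines y = a_i + i · x (there are 3 lines, with slopes 0, 1, ..., 2). Only the lines that attain the minimum somewhere contribute to roots; other lines are dominated. Here the surviving (envelope) indices are i = 2, i = 1, i = 0.
Intersections between consecutive envelope lines give the roots: for adjacent envelope indices i < j the intersection is x = (a_i − a_j) / (j − i). Reading off the sorted break points: {3, 5}.
Verification: at each break x_0, at least two indices attain the minimum of min_i(a_i + i · x_0).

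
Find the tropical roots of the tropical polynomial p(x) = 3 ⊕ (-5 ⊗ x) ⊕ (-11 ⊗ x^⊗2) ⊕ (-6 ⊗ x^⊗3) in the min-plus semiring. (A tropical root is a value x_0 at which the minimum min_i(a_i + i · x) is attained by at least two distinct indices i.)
Roots: {-5, 6, 8}

Each tropical root is a break point of the lower envelope of the lines y = a_i + i · x (there are 4 lines, with slopes 0, 1, ..., 3). Only the lines that attain the minimum somewhere contribute to roots; other lines are dominated. Here the surviving (envelope) indices are i = 3, i = 2, i = 1, i = 0.
Intersections between consecutive envelope lines give the roots: for adjacent envelope indices i < j the intersection is x = (a_i − a_j) / (j − i). Reading off the sorted break points: {-5, 6, 8}.
Verification: at each break x_0, at least two indices attain the minimum of min_i(a_i + i · x_0).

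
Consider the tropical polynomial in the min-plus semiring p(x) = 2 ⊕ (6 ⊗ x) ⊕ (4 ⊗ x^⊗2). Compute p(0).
p(0) = 2

A tropical monomial a ⊗ x^⊗i evaluates to a + i · x. Evaluating each term at x = 0:
  Term 0 contributes 2 + 0 · 0 = 2
  Term 1 contributes 6 + 1 · 0 = 6
  Term 2 contributes 4 + 2 · 0 = 4
p(0) = ⊕ of these = min[2, 6, 4] = 2.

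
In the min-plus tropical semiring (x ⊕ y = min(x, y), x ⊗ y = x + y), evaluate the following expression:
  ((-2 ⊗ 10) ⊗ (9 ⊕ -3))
((-2 ⊗ 10) ⊗ (9 ⊕ -3)) = 5

Expand innermost to outermost. Recall ⊕ takes the minimum of its arguments and ⊗ takes their sum. Working out the expression ((-2 ⊗ 10) ⊗ (9 ⊕ -3)) gives 5.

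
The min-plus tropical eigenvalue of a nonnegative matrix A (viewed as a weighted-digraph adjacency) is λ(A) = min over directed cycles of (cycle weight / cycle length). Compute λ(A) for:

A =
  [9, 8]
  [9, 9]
λ(A) = 17/2

Enumerate directed cycles and compute their means (weight / length). Sample:
  cycle 0 → 0: weight = 9, length = 1, mean = 9/1 ≈ 9.000
  cycle 1 → 1: weight = 9, length = 1, mean = 9/1 ≈ 9.000
  cycle 0 → 1 → 0: weight = 17, length = 2, mean = 17/2 ≈ 8.500
  cycle 1 → 0 → 1: weight = 17, length = 2, mean = 17/2 ≈ 8.500
Minimum mean = 8.500, attained e.g. along the cycle 0 → 1 → 0 with weight 17 and length 2. So λ(A) = 17/2 = 17/2.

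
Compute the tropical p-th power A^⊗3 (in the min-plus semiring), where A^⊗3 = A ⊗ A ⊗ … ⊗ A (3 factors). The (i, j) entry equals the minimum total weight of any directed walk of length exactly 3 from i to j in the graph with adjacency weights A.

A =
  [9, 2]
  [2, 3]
A^⊗3 =
  [7, 6]
  [6, 7]

Each entry (A^⊗3)_ij equals the minimum over all length-3 walks i = v_0 → v_1 → … → v_3 = j of Σ_t A[v_t][v_{t+1}]. For example, for (i, j) = (0, 1) we minimise over 4 possible intermediate vertex sequences; the minimum is 6, attained along the walk 0 → 1 → 0 → 1.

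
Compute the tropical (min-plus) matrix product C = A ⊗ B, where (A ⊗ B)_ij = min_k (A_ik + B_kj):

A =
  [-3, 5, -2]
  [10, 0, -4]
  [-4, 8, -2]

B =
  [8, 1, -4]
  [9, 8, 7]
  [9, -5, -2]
A ⊗ B =
  [5, -7, -7]
  [5, -9, -6]
  [4, -7, -8]

Apply the min-plus product entry-by-entry:
  C[0][0] = min over k of (A[0][0] + B[0][0] = -3 + 8 = 5, A[0][1] + B[1][0] = 5 + 9 = 14, A[0][2] + B[2][0] = -2 + 9 = 7) = 5 (attained at k = 0)
  C[0][1] = min over k of (A[0][0] + B[0][1] = -3 + 1 = -2, A[0][1] + B[1][1] = 5 + 8 = 13, A[0][2] + B[2][1] = -2 + -5 = -7) = -7 (attained at k = 2)
  C[0][2] = min over k of (A[0][0] + B[0][2] = -3 + -4 = -7, A[0][1] + B[1][2] = 5 + 7 = 12, A[0][2] + B[2][2] = -2 + -2 = -4) = -7 (attained at k = 0)
  C[1][0] = min over k of (A[1][0] + B[0][0] = 10 + 8 = 18, A[1][1] + B[1][0] = 0 + 9 = 9, A[1][2] + B[2][0] = -4 + 9 = 5) = 5 (attained at k = 2)
  C[1][1] = min over k of (A[1][0] + B[0][1] = 10 + 1 = 11, A[1][1] + B[1][1] = 0 + 8 = 8, A[1][2] + B[2][1] = -4 + -5 = -9) = -9 (attained at k = 2)
  C[1][2] = min over k of (A[1][0] + B[0][2] = 10 + -4 = 6, A[1][1] + B[1][2] = 0 + 7 = 7, A[1][2] + B[2][2] = -4 + -2 = -6) = -6 (attained at k = 2)
  C[2][0] = min over k of (A[2][0] + B[0][0] = -4 + 8 = 4, A[2][1] + B[1][0] = 8 + 9 = 17, A[2][2] + B[2][0] = -2 + 9 = 7) = 4 (attained at k = 0)
  C[2][1] = min over k of (A[2][0] + B[0][1] = -4 + 1 = -3, A[2][1] + B[1][1] = 8 + 8 = 16, A[2][2] + B[2][1] = -2 + -5 = -7) = -7 (attained at k = 2)
  C[2][2] = min over k of (A[2][0] + B[0][2] = -4 + -4 = -8, A[2][1] + B[1][2] = 8 + 7 = 15, A[2][2] + B[2][2] = -2 + -2 = -4) = -8 (attained at k = 0)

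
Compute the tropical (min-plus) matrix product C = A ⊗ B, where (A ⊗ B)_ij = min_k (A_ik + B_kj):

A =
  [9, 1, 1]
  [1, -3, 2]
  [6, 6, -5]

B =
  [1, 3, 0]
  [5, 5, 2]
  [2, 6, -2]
A ⊗ B =
  [3, 6, -1]
  [2, 2, -1]
  [-3, 1, -7]

Apply the min-plus product entry-by-entry:
  C[0][0] = min over k of (A[0][0] + B[0][0] = 9 + 1 = 10, A[0][1] + B[1][0] = 1 + 5 = 6, A[0][2] + B[2][0] = 1 + 2 = 3) = 3 (attained at k = 2)
  C[0][1] = min over k of (A[0][0] + B[0][1] = 9 + 3 = 12, A[0][1] + B[1][1] = 1 + 5 = 6, A[0][2] + B[2][1] = 1 + 6 = 7) = 6 (attained at k = 1)
  C[0][2] = min over k of (A[0][0] + B[0][2] = 9 + 0 = 9, A[0][1] + B[1][2] = 1 + 2 = 3, A[0][2] + B[2][2] = 1 + -2 = -1) = -1 (attained at k = 2)
  C[1][0] = min over k of (A[1][0] + B[0][0] = 1 + 1 = 2, A[1][1] + B[1][0] = -3 + 5 = 2, A[1][2] + B[2][0] = 2 + 2 = 4) = 2 (attained at k = 0)
  C[1][1] = min over k of (A[1][0] + B[0][1] = 1 + 3 = 4, A[1][1] + B[1][1] = -3 + 5 = 2, A[1][2] + B[2][1] = 2 + 6 = 8) = 2 (attained at k = 1)
  C[1][2] = min over k of (A[1][0] + B[0][2] = 1 + 0 = 1, A[1][1] + B[1][2] = -3 + 2 = -1, A[1][2] + B[2][2] = 2 + -2 = 0) = -1 (attained at k = 1)
  C[2][0] = min over k of (A[2][0] + B[0][0] = 6 + 1 = 7, A[2][1] + B[1][0] = 6 + 5 = 11, A[2][2] + B[2][0] = -5 + 2 = -3) = -3 (attained at k = 2)
  C[2][1] = min over k of (A[2][0] + B[0][1] = 6 + 3 = 9, A[2][1] + B[1][1] = 6 + 5 = 11, A[2][2] + B[2][1] = -5 + 6 = 1) = 1 (attained at k = 2)
  C[2][2] = min over k of (A[2][0] + B[0][2] = 6 + 0 = 6, A[2][1] + B[1][2] = 6 + 2 = 8, A[2][2] + B[2][2] = -5 + -2 = -7) = -7 (attained at k = 2)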